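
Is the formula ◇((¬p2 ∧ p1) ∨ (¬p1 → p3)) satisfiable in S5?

1. ◇((¬p2 ∧ p1) ∨ (¬p1 → p3)), 0
2. (¬p2 ∧ p1) ∨ (¬p1 → p3), 1
3. ¬p1 → p3, 1
4. p3, 1
Accessibility: 0R0, 0R1, 1R0, 1R1

Satisfiable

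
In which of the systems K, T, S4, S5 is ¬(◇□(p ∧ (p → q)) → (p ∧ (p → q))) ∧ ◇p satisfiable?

S5-tableau for the formula:
1. ¬(◇□(p ∧ (p → q)) → (p ∧ (p → q))) ∧ ◇p, u
2. ¬(◇□(p ∧ (p → q)) → (p ∧ (p → q))), u
3. ◇p, u
4. ◇□(p ∧ (p → q)), u
5. ¬(p ∧ (p → q)), u
6. ¬(p → q), u
7. p, u
8. ¬q, u
9. p, v
10. □(p ∧ (p → q)), w
11. p ∧ (p → q), u
12. p → q, u
13. p ∧ (p → q), v
14. p → q, v
15. p ∧ (p → q), w
16. p, w
17. p → q, w
18. q, u
Accessibility: uRu, uRv, uRw, vRu, vRv, vRw, wRu, wRv, wRw
Branch closes: q and ¬q both at u.
Every branch closes (one shown): unsatisfiable in S5.
S4-tableau for the formula:
1. ¬(◇□(p ∧ (p → q)) → (p ∧ (p → q))) ∧ ◇p, u
2. ¬(◇□(p ∧ (p → q)) → (p ∧ (p → q))), u
3. ◇p, u
4. ◇□(p ∧ (p → q)), u
5. ¬(p ∧ (p → q)), u
6. ¬(p → q), u
7. p, u
8. ¬q, u
9. p, v
10. □(p ∧ (p → q)), w
11. p ∧ (p → q), w
12. p, w
13. p → q, w
14. q, w
Accessibility: uRu, uRv, uRw, vRv, wRw
Complete open branch: satisfiable in S4, hence also in K, T (this S4-model is also a K-model and a T-model).

K, T, S4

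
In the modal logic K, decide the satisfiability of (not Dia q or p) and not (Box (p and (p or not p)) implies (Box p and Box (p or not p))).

1. (not Dia q or p) and not (Box (p and (p or not p)) implies (Box p and Box (p or not p))), w0
2. not Dia q or p, w0
3. not (Box (p and (p or not p)) implies (Box p and Box (p or not p))), w0
4. Box (p and (p or not p)), w0
5. not (Box p and Box (p or not p)), w0
6. p, w0
7. not Box p, w0
8. not p, w1
9. p and (p or not p), w1
10. p, w1
11. p or not p, w1
Accessibility: w0Rw1
Branch closes: p and not p both at w1.
All branches of the tableau close; one closing branch shown above.

Unsatisfiable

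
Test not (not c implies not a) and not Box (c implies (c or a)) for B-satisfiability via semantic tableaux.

Unsatisfiable (every branch closes)

1. not (not c implies not a) and not Box (c implies (c or a)), w0
2. not (not c implies not a), w0
3. not Box (c implies (c or a)), w0
4. not c, w0
5. a, w0
6. not (c implies (c or a)), w1
7. c, w1
8. not (c or a), w1
9. not c, w1
10. not a, w1
Accessibility: w0Rw0, w0Rw1, w1Rw0, w1Rw1
Branch closes: c and not c both at w1.
(One branch shown.) All branches close.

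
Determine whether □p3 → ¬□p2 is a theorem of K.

Tableau for the negation ¬(□p3 → ¬□p2):
1. ¬(□p3 → ¬□p2), w0
2. □p3, w0
3. □p2, w0
The negation has an open branch (countermodel exists).

Invalid (countermodel exists)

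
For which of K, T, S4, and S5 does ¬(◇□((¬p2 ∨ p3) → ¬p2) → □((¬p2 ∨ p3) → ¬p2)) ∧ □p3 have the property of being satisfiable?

K, T, S4

S4-tableau for the formula:
1. ¬(◇□((¬p2 ∨ p3) → ¬p2) → □((¬p2 ∨ p3) → ¬p2)) ∧ □p3, w0
2. ¬(◇□((¬p2 ∨ p3) → ¬p2) → □((¬p2 ∨ p3) → ¬p2)), w0
3. □p3, w0
4. ◇□((¬p2 ∨ p3) → ¬p2), w0
5. ¬□((¬p2 ∨ p3) → ¬p2), w0
6. p3, w0
7. □((¬p2 ∨ p3) → ¬p2), w1
8. p3, w1
9. (¬p2 ∨ p3) → ¬p2, w1
10. ¬p2, w1
11. ¬((¬p2 ∨ p3) → ¬p2), w2
12. ¬p2 ∨ p3, w2
13. p2, w2
14. p3, w2
Accessibility: w0Rw0, w0Rw1, w0Rw2, w1Rw1, w2Rw2
Complete open branch: satisfiable in S4, hence also in K, T (this S4-model is also a K-model and a T-model).
S5-tableau for the formula:
1. ¬(◇□((¬p2 ∨ p3) → ¬p2) → □((¬p2 ∨ p3) → ¬p2)) ∧ □p3, w0
2. ¬(◇□((¬p2 ∨ p3) → ¬p2) → □((¬p2 ∨ p3) → ¬p2)), w0
3. □p3, w0
4. ◇□((¬p2 ∨ p3) → ¬p2), w0
5. ¬□((¬p2 ∨ p3) → ¬p2), w0
6. p3, w0
7. □((¬p2 ∨ p3) → ¬p2), w1
8. p3, w1
9. (¬p2 ∨ p3) → ¬p2, w0
10. (¬p2 ∨ p3) → ¬p2, w1
11. ¬p2, w0
12. ¬p2, w1
13. ¬((¬p2 ∨ p3) → ¬p2), w2
14. ¬p2 ∨ p3, w2
15. p2, w2
16. p3, w2
17. (¬p2 ∨ p3) → ¬p2, w2
18. ¬(¬p2 ∨ p3), w2
19. ¬p3, w2
Accessibility: w0Rw0, w0Rw1, w0Rw2, w1Rw0, w1Rw1, w1Rw2, w2Rw0, w2Rw1, w2Rw2
Branch closes: p3 and ¬p3 both at w2.
Every branch closes (one shown): unsatisfiable in S5.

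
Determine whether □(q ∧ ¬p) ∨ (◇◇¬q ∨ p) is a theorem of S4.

Tableau for the negation ¬(□(q ∧ ¬p) ∨ (◇◇¬q ∨ p)):
1. ¬(□(q ∧ ¬p) ∨ (◇◇¬q ∨ p)), w0
2. ¬□(q ∧ ¬p), w0   [¬∨-rule on 1]
3. ¬(◇◇¬q ∨ p), w0   [¬∨-rule on 1]
4. ¬◇◇¬q, w0   [¬∨-rule on 3]
5. ¬p, w0   [¬∨-rule on 3]
6. ¬◇¬q, w0   [¬◇-rule on 4 via w0Rw0]
7. q, w0   [¬◇-rule on 6 via w0Rw0]
8. ¬(q ∧ ¬p), w1   [¬□-rule on 2: fresh world w1, w0Rw1]
9. ¬◇¬q, w1   [¬◇-rule on 4 via w0Rw1]
10. q, w1   [¬◇-rule on 6 via w0Rw1]
11. p, w1   [¬∧-rule on 8 (branches; this branch)]
Accessibility: w0Rw0, w0Rw1, w1Rw1
The negation has an open branch (countermodel exists).

Not valid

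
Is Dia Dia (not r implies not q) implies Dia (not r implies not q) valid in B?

Not valid

Tableau for the negation not (Dia Dia (not r implies not q) implies Dia (not r implies not q)):
1. not (Dia Dia (not r implies not q) implies Dia (not r implies not q)), 0
2. Dia Dia (not r implies not q), 0
3. not Dia (not r implies not q), 0
4. not (not r implies not q), 0
5. not r, 0
6. q, 0
7. Dia (not r implies not q), 1
8. not (not r implies not q), 1
9. not r, 1
10. q, 1
11. not r implies not q, 2
12. not q, 2
Accessibility: 0R0, 0R1, 1R0, 1R1, 1R2, 2R1, 2R2
The negation has an open branch (countermodel exists).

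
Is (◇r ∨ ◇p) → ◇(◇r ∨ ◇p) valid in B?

Tableau for the negation ¬((◇r ∨ ◇p) → ◇(◇r ∨ ◇p)):
1. ¬((◇r ∨ ◇p) → ◇(◇r ∨ ◇p)), w0
2. ◇r ∨ ◇p, w0
3. ¬◇(◇r ∨ ◇p), w0
4. ¬(◇r ∨ ◇p), w0
5. ¬◇r, w0
6. ¬◇p, w0
7. ¬r, w0
8. ¬p, w0
9. ◇p, w0
10. p, w1
11. ¬(◇r ∨ ◇p), w1
12. ¬◇r, w1
13. ¬◇p, w1
14. ¬r, w1
15. ¬p, w1
Accessibility: w0Rw0, w0Rw1, w1Rw0, w1Rw1
Branch closes: p and ¬p both at w1.
All branches of the negation close; one closing branch shown above.

Yes, valid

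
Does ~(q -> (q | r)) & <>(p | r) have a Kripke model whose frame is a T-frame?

1. ~(q -> (q | r)) & <>(p | r), 0
2. ~(q -> (q | r)), 0
3. <>(p | r), 0
4. q, 0
5. ~(q | r), 0
6. ~q, 0
7. ~r, 0
Accessibility: 0R0
Branch closes: q and ~q both at 0.
Every branch closes; the branch above is one of them.

Unsatisfiable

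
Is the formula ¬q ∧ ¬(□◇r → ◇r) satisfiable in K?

Satisfiable (open branch found)

1. ¬q ∧ ¬(□◇r → ◇r), 0
2. ¬q, 0
3. ¬(□◇r → ◇r), 0
4. □◇r, 0
5. ¬◇r, 0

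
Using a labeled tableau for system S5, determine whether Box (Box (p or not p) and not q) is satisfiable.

Satisfiable

1. Box (Box (p or not p) and not q), u
2. Box (p or not p) and not q, u   [Box-rule on 1 via uRu]
3. Box (p or not p), u   [and-rule on 2]
4. not q, u   [and-rule on 2]
5. p or not p, u   [Box-rule on 3 via uRu]
6. not p, u   [or-rule on 5 (branches; this branch)]
Accessibility: uRu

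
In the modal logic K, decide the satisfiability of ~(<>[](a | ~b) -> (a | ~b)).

Satisfiable (open branch found)

1. ~(<>[](a | ~b) -> (a | ~b)), w0
2. <>[](a | ~b), w0
3. ~(a | ~b), w0
4. ~a, w0
5. b, w0
6. [](a | ~b), w1
Accessibility: w0Rw1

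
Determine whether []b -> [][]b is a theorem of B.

No, not valid

Tableau for the negation ~([]b -> [][]b):
1. ~([]b -> [][]b), u
2. []b, u
3. ~[][]b, u
4. b, u
5. ~[]b, v
6. b, v
7. ~b, w
Accessibility: uRu, uRv, vRu, vRv, vRw, wRv, wRw
The negation has an open branch (countermodel exists).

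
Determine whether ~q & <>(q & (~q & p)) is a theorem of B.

Invalid (countermodel exists)

Tableau for the negation ~(~q & <>(q & (~q & p))):
1. ~(~q & <>(q & (~q & p))), u
2. ~<>(q & (~q & p)), u
3. ~(q & (~q & p)), u
4. ~(~q & p), u
5. ~p, u
Accessibility: uRu
The negation has an open branch (countermodel exists).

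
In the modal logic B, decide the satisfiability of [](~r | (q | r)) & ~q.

Satisfiable (open branch found)

1. [](~r | (q | r)) & ~q, u
2. [](~r | (q | r)), u
3. ~q, u
4. ~r | (q | r), u
5. q | r, u
6. r, u
Accessibility: uRu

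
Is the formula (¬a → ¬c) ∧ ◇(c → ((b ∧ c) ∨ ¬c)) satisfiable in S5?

1. (¬a → ¬c) ∧ ◇(c → ((b ∧ c) ∨ ¬c)), 0
2. ¬a → ¬c, 0   [∧-rule on 1]
3. ◇(c → ((b ∧ c) ∨ ¬c)), 0   [∧-rule on 1]
4. ¬c, 0   [→-rule on 2 (branches; this branch)]
5. c → ((b ∧ c) ∨ ¬c), 1   [◇-rule on 3: fresh world 1, 0R1]
6. (b ∧ c) ∨ ¬c, 1   [→-rule on 5 (branches; this branch)]
7. ¬c, 1   [∨-rule on 6 (branches; this branch)]
Accessibility: 0R0, 0R1, 1R0, 1R1

Yes, satisfiable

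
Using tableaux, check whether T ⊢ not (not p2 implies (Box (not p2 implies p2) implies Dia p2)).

Tableau for the negation not p2 implies (Box (not p2 implies p2) implies Dia p2):
1. not p2 implies (Box (not p2 implies p2) implies Dia p2), 0
2. Box (not p2 implies p2) implies Dia p2, 0
3. Dia p2, 0
4. p2, 1
Accessibility: 0R0, 0R1, 1R1
The negation has an open branch (countermodel exists).

Not valid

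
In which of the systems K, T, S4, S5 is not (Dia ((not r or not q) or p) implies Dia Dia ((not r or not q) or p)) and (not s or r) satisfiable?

K

K-tableau for the formula:
1. not (Dia ((not r or not q) or p) implies Dia Dia ((not r or not q) or p)) and (not s or r), u
2. not (Dia ((not r or not q) or p) implies Dia Dia ((not r or not q) or p)), u
3. not s or r, u
4. Dia ((not r or not q) or p), u
5. not Dia Dia ((not r or not q) or p), u
6. r, u
7. (not r or not q) or p, v
8. not Dia ((not r or not q) or p), v
9. p, v
Accessibility: uRv
Complete open branch: satisfiable in K.
T-tableau for the formula:
1. not (Dia ((not r or not q) or p) implies Dia Dia ((not r or not q) or p)) and (not s or r), u
2. not (Dia ((not r or not q) or p) implies Dia Dia ((not r or not q) or p)), u
3. not s or r, u
4. Dia ((not r or not q) or p), u
5. not Dia Dia ((not r or not q) or p), u
6. not Dia ((not r or not q) or p), u
7. not ((not r or not q) or p), u
8. not (not r or not q), u
9. not p, u
10. r, u
11. q, u
12. (not r or not q) or p, v
13. not Dia ((not r or not q) or p), v
14. not ((not r or not q) or p), v
15. not (not r or not q), v
16. not p, v
17. r, v
18. q, v
19. not r or not q, v
20. not q, v
Accessibility: uRu, uRv, vRv
Branch closes: q and not q both at v.
Every branch closes (one shown): unsatisfiable in T, hence also in S4, S5 (every S4/S5-frame is a T-frame).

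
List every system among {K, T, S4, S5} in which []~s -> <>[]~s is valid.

T, S4, S5

K-tableau for the negation ~([]~s -> <>[]~s):
1. ~([]~s -> <>[]~s), u
2. []~s, u
3. ~<>[]~s, u
Complete open branch: countermodel on a K-frame, so not valid in K.
T-tableau for the negation ~([]~s -> <>[]~s):
1. ~([]~s -> <>[]~s), u
2. []~s, u
3. ~<>[]~s, u
4. ~s, u
5. ~[]~s, u
6. s, v
7. ~s, v
Accessibility: uRu, uRv, vRv
Branch closes: s and ~s both at v.
Every branch closes (one shown): valid in T, hence also in S4, S5 (every theorem of T is a theorem of S4 and S5).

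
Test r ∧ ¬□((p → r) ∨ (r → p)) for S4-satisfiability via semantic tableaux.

Unsatisfiable (every branch closes)

1. r ∧ ¬□((p → r) ∨ (r → p)), w0
2. r, w0
3. ¬□((p → r) ∨ (r → p)), w0
4. ¬((p → r) ∨ (r → p)), w1
5. ¬(p → r), w1
6. ¬(r → p), w1
7. p, w1
8. ¬r, w1
9. r, w1
10. ¬p, w1
Accessibility: w0Rw0, w0Rw1, w1Rw1
Branch closes: r and ¬r both at w1.
Every branch closes; the branch above is one of them.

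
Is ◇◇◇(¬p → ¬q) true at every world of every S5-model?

Tableau for the negation ¬◇◇◇(¬p → ¬q):
1. ¬◇◇◇(¬p → ¬q), w0
2. ¬◇◇(¬p → ¬q), w0
3. ¬◇(¬p → ¬q), w0
4. ¬(¬p → ¬q), w0
5. ¬p, w0
6. q, w0
Accessibility: w0Rw0
The negation has an open branch (countermodel exists).

Not valid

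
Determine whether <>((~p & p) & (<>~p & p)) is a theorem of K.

Invalid (countermodel exists)

Tableau for the negation ~<>((~p & p) & (<>~p & p)):
1. ~<>((~p & p) & (<>~p & p)), w0
The negation has an open branch (countermodel exists).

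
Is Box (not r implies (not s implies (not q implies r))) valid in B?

Tableau for the negation not Box (not r implies (not s implies (not q implies r))):
1. not Box (not r implies (not s implies (not q implies r))), 0
2. not (not r implies (not s implies (not q implies r))), 1
3. not r, 1
4. not (not s implies (not q implies r)), 1
5. not s, 1
6. not (not q implies r), 1
7. not q, 1
Accessibility: 0R0, 0R1, 1R0, 1R1
The negation has an open branch (countermodel exists).

Invalid (countermodel exists)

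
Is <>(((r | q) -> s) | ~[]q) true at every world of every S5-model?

No, not valid

Tableau for the negation ~<>(((r | q) -> s) | ~[]q):
1. ~<>(((r | q) -> s) | ~[]q), u
2. ~(((r | q) -> s) | ~[]q), u   [~<>-rule on 1 via uRu]
3. ~((r | q) -> s), u   [~|-rule on 2]
4. []q, u   [~|-rule on 2]
5. r | q, u   [~->-rule on 3]
6. ~s, u   [~->-rule on 3]
7. q, u   [[]-rule on 4 via uRu]
Accessibility: uRu
The negation has an open branch (countermodel exists).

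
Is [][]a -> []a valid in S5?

Tableau for the negation ~([][]a -> []a):
1. ~([][]a -> []a), w0
2. [][]a, w0
3. ~[]a, w0
4. []a, w0
5. a, w0
6. ~a, w1
7. []a, w1
8. a, w1
Accessibility: w0Rw0, w0Rw1, w1Rw0, w1Rw1
Branch closes: a and ~a both at w1.
Every branch of the negation's tableau closes; the branch above is one of them.

Valid in S5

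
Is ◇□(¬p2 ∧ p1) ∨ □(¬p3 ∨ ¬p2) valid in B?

Not valid

Tableau for the negation ¬(◇□(¬p2 ∧ p1) ∨ □(¬p3 ∨ ¬p2)):
1. ¬(◇□(¬p2 ∧ p1) ∨ □(¬p3 ∨ ¬p2)), 0
2. ¬◇□(¬p2 ∧ p1), 0
3. ¬□(¬p3 ∨ ¬p2), 0
4. ¬□(¬p2 ∧ p1), 0
5. ¬(¬p3 ∨ ¬p2), 1
6. p3, 1
7. p2, 1
8. ¬□(¬p2 ∧ p1), 1
9. ¬(¬p2 ∧ p1), 2
10. ¬□(¬p2 ∧ p1), 2
11. ¬p1, 2
12. ¬(¬p2 ∧ p1), 3
13. ¬p1, 3
14. ¬(¬p2 ∧ p1), 4
15. ¬p1, 4
Accessibility: 0R0, 0R1, 0R2, 1R0, 1R1, 1R3, 2R0, 2R2, 2R4, 3R1, 3R3, 4R2, 4R4
The negation has an open branch (countermodel exists).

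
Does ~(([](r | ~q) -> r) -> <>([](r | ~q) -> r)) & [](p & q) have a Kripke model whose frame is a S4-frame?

No, unsatisfiable

1. ~(([](r | ~q) -> r) -> <>([](r | ~q) -> r)) & [](p & q), 0
2. ~(([](r | ~q) -> r) -> <>([](r | ~q) -> r)), 0   [&-rule on 1]
3. [](p & q), 0   [&-rule on 1]
4. [](r | ~q) -> r, 0   [~->-rule on 2]
5. ~<>([](r | ~q) -> r), 0   [~->-rule on 2]
6. p & q, 0   [[]-rule on 3 via 0R0]
7. p, 0   [&-rule on 6]
8. q, 0   [&-rule on 6]
9. ~([](r | ~q) -> r), 0   [~<>-rule on 5 via 0R0]
10. [](r | ~q), 0   [~->-rule on 9]
11. ~r, 0   [~->-rule on 9]
12. r | ~q, 0   [[]-rule on 10 via 0R0]
13. ~[](r | ~q), 0   [->-rule on 4 (branches; this branch)]
14. ~q, 0   [|-rule on 12 (branches; this branch)]
Accessibility: 0R0
Branch closes: q and ~q both at 0.
All branches of the tableau close; one closing branch shown above.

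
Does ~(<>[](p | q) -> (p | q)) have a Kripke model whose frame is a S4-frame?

Satisfiable (open branch found)

1. ~(<>[](p | q) -> (p | q)), u
2. <>[](p | q), u   [~->-rule on 1]
3. ~(p | q), u   [~->-rule on 1]
4. ~p, u   [~|-rule on 3]
5. ~q, u   [~|-rule on 3]
6. [](p | q), v   [<>-rule on 2: fresh world v, uRv]
7. p | q, v   [[]-rule on 6 via vRv]
8. q, v   [|-rule on 7 (branches; this branch)]
Accessibility: uRu, uRv, vRv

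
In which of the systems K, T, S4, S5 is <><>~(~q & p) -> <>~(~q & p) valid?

S4-tableau for the negation ~(<><>~(~q & p) -> <>~(~q & p)):
1. ~(<><>~(~q & p) -> <>~(~q & p)), w0
2. <><>~(~q & p), w0
3. ~<>~(~q & p), w0
4. ~q & p, w0
5. ~q, w0
6. p, w0
7. <>~(~q & p), w1
8. ~q & p, w1
9. ~q, w1
10. p, w1
11. ~(~q & p), w2
12. ~q & p, w2
13. ~q, w2
14. p, w2
15. ~p, w2
Accessibility: w0Rw0, w0Rw1, w0Rw2, w1Rw1, w1Rw2, w2Rw2
Branch closes: p and ~p both at w2.
Every branch closes (one shown): valid in S4, hence also in S5 (every theorem of S4 is a theorem of S5).
T-tableau for the negation ~(<><>~(~q & p) -> <>~(~q & p)):
1. ~(<><>~(~q & p) -> <>~(~q & p)), w0
2. <><>~(~q & p), w0
3. ~<>~(~q & p), w0
4. ~q & p, w0
5. ~q, w0
6. p, w0
7. <>~(~q & p), w1
8. ~q & p, w1
9. ~q, w1
10. p, w1
11. ~(~q & p), w2
12. ~p, w2
Accessibility: w0Rw0, w0Rw1, w1Rw1, w1Rw2, w2Rw2
Complete open branch: countermodel on a T-frame, so not valid in T, nor in K (the same frame is also a K-frame).

S4, S5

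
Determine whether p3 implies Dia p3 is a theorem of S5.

Valid in S5

Tableau for the negation not (p3 implies Dia p3):
1. not (p3 implies Dia p3), w0
2. p3, w0   [neg-implies-rule on 1]
3. not Dia p3, w0   [neg-implies-rule on 1]
4. not p3, w0   [neg-Dia-rule on 3 via w0Rw0]
Accessibility: w0Rw0
Branch closes: p3 and not p3 both at w0.
All branches of the negation close; one closing branch shown above.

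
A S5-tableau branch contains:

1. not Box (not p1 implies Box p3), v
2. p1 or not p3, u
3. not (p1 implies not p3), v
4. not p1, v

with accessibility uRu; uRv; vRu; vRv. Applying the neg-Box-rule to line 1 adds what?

a fresh world w with vRw, and not (not p1 implies Box p3) at w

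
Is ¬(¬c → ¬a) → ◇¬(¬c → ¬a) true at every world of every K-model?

Tableau for the negation ¬(¬(¬c → ¬a) → ◇¬(¬c → ¬a)):
1. ¬(¬(¬c → ¬a) → ◇¬(¬c → ¬a)), w0
2. ¬(¬c → ¬a), w0
3. ¬◇¬(¬c → ¬a), w0
4. ¬c, w0
5. a, w0
The negation has an open branch (countermodel exists).

Invalid (countermodel exists)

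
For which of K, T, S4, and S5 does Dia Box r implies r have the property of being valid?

S5

S4-tableau for the negation not (Dia Box r implies r):
1. not (Dia Box r implies r), 0
2. Dia Box r, 0   [neg-implies-rule on 1]
3. not r, 0   [neg-implies-rule on 1]
4. Box r, 1   [Dia-rule on 2: fresh world 1, 0R1]
5. r, 1   [Box-rule on 4 via 1R1]
Accessibility: 0R0, 0R1, 1R1
Complete open branch: countermodel on an S4-frame, so not valid in S4, nor in K, T (the same frame is also a K-frame and a T-frame).
S5-tableau for the negation not (Dia Box r implies r):
1. not (Dia Box r implies r), 0
2. Dia Box r, 0   [neg-implies-rule on 1]
3. not r, 0   [neg-implies-rule on 1]
4. Box r, 1   [Dia-rule on 2: fresh world 1, 0R1]
5. r, 0   [Box-rule on 4 via 1R0]
Accessibility: 0R0, 0R1, 1R0, 1R1
Branch closes: r and not r both at 0.
Every branch closes (one shown): valid in S5.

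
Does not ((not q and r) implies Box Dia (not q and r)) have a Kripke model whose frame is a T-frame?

1. not ((not q and r) implies Box Dia (not q and r)), u
2. not q and r, u
3. not Box Dia (not q and r), u
4. not q, u
5. r, u
6. not Dia (not q and r), v
7. not (not q and r), v
8. not r, v
Accessibility: uRu, uRv, vRv

Satisfiable (open branch found)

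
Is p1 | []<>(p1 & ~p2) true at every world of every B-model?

No, not valid

Tableau for the negation ~(p1 | []<>(p1 & ~p2)):
1. ~(p1 | []<>(p1 & ~p2)), u
2. ~p1, u
3. ~[]<>(p1 & ~p2), u
4. ~<>(p1 & ~p2), v
5. ~(p1 & ~p2), u
6. ~(p1 & ~p2), v
7. p2, u
8. p2, v
Accessibility: uRu, uRv, vRu, vRv
The negation has an open branch (countermodel exists).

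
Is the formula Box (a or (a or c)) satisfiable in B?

Satisfiable (open branch found)

1. Box (a or (a or c)), w0
2. a or (a or c), w0
3. a or c, w0
4. c, w0
Accessibility: w0Rw0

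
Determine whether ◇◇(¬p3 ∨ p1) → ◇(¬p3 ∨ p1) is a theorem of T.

Tableau for the negation ¬(◇◇(¬p3 ∨ p1) → ◇(¬p3 ∨ p1)):
1. ¬(◇◇(¬p3 ∨ p1) → ◇(¬p3 ∨ p1)), w0
2. ◇◇(¬p3 ∨ p1), w0
3. ¬◇(¬p3 ∨ p1), w0
4. ¬(¬p3 ∨ p1), w0
5. p3, w0
6. ¬p1, w0
7. ◇(¬p3 ∨ p1), w1
8. ¬(¬p3 ∨ p1), w1
9. p3, w1
10. ¬p1, w1
11. ¬p3 ∨ p1, w2
12. p1, w2
Accessibility: w0Rw0, w0Rw1, w1Rw1, w1Rw2, w2Rw2
The negation has an open branch (countermodel exists).

No, not valid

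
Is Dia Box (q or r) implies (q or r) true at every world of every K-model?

Tableau for the negation not (Dia Box (q or r) implies (q or r)):
1. not (Dia Box (q or r) implies (q or r)), w0
2. Dia Box (q or r), w0
3. not (q or r), w0
4. not q, w0
5. not r, w0
6. Box (q or r), w1
Accessibility: w0Rw1
The negation has an open branch (countermodel exists).

Invalid (countermodel exists)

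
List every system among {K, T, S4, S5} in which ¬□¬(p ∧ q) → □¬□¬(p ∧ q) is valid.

S5-tableau for the negation ¬(¬□¬(p ∧ q) → □¬□¬(p ∧ q)):
1. ¬(¬□¬(p ∧ q) → □¬□¬(p ∧ q)), 0
2. ¬□¬(p ∧ q), 0   [¬→-rule on 1]
3. ¬□¬□¬(p ∧ q), 0   [¬→-rule on 1]
4. p ∧ q, 1   [¬□-rule on 2: fresh world 1, 0R1]
5. p, 1   [∧-rule on 4]
6. q, 1   [∧-rule on 4]
7. □¬(p ∧ q), 2   [¬□-rule on 3: fresh world 2, 0R2]
8. ¬(p ∧ q), 0   [□-rule on 7 via 2R0]
9. ¬(p ∧ q), 1   [□-rule on 7 via 2R1]
10. ¬(p ∧ q), 2   [□-rule on 7 via 2R2]
11. ¬q, 0   [¬∧-rule on 8 (branches; this branch)]
12. ¬q, 1   [¬∧-rule on 9 (branches; this branch)]
Accessibility: 0R0, 0R1, 0R2, 1R0, 1R1, 1R2, 2R0, 2R1, 2R2
Branch closes: q and ¬q both at 1.
Every branch closes (one shown): valid in S5.
S4-tableau for the negation ¬(¬□¬(p ∧ q) → □¬□¬(p ∧ q)):
1. ¬(¬□¬(p ∧ q) → □¬□¬(p ∧ q)), 0
2. ¬□¬(p ∧ q), 0   [¬→-rule on 1]
3. ¬□¬□¬(p ∧ q), 0   [¬→-rule on 1]
4. p ∧ q, 1   [¬□-rule on 2: fresh world 1, 0R1]
5. p, 1   [∧-rule on 4]
6. q, 1   [∧-rule on 4]
7. □¬(p ∧ q), 2   [¬□-rule on 3: fresh world 2, 0R2]
8. ¬(p ∧ q), 2   [□-rule on 7 via 2R2]
9. ¬q, 2   [¬∧-rule on 8 (branches; this branch)]
Accessibility: 0R0, 0R1, 0R2, 1R1, 2R2
Complete open branch: countermodel on an S4-frame, so not valid in S4, nor in K, T (the same frame is also a K-frame and a T-frame).

S5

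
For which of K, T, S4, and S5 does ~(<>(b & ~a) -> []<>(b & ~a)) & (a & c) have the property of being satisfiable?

S5-tableau for the formula:
1. ~(<>(b & ~a) -> []<>(b & ~a)) & (a & c), u
2. ~(<>(b & ~a) -> []<>(b & ~a)), u
3. a & c, u
4. <>(b & ~a), u
5. ~[]<>(b & ~a), u
6. a, u
7. c, u
8. b & ~a, v
9. b, v
10. ~a, v
11. ~<>(b & ~a), w
12. ~(b & ~a), u
13. ~(b & ~a), v
14. ~(b & ~a), w
15. a, v
Accessibility: uRu, uRv, uRw, vRu, vRv, vRw, wRu, wRv, wRw
Branch closes: a and ~a both at v.
Every branch closes (one shown): unsatisfiable in S5.
S4-tableau for the formula:
1. ~(<>(b & ~a) -> []<>(b & ~a)) & (a & c), u
2. ~(<>(b & ~a) -> []<>(b & ~a)), u
3. a & c, u
4. <>(b & ~a), u
5. ~[]<>(b & ~a), u
6. a, u
7. c, u
8. b & ~a, v
9. b, v
10. ~a, v
11. ~<>(b & ~a), w
12. ~(b & ~a), w
13. a, w
Accessibility: uRu, uRv, uRw, vRv, wRw
Complete open branch: satisfiable in S4, hence also in K, T (this S4-model is also a K-model and a T-model).

K, T, S4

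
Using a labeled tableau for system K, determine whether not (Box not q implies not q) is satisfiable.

1. not (Box not q implies not q), 0
2. Box not q, 0   [neg-implies-rule on 1]
3. q, 0   [neg-implies-rule on 1]

Satisfiable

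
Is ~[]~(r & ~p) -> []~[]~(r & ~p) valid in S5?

Tableau for the negation ~(~[]~(r & ~p) -> []~[]~(r & ~p)):
1. ~(~[]~(r & ~p) -> []~[]~(r & ~p)), w0
2. ~[]~(r & ~p), w0
3. ~[]~[]~(r & ~p), w0
4. r & ~p, w1
5. r, w1
6. ~p, w1
7. []~(r & ~p), w2
8. ~(r & ~p), w0
9. ~(r & ~p), w1
10. ~(r & ~p), w2
11. p, w0
12. p, w1
Accessibility: w0Rw0, w0Rw1, w0Rw2, w1Rw0, w1Rw1, w1Rw2, w2Rw0, w2Rw1, w2Rw2
Branch closes: p and ~p both at w1.
Every branch of the negation's tableau closes; the branch above is one of them.

Valid in S5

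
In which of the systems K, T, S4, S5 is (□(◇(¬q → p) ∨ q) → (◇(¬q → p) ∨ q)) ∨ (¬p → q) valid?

T, S4, S5

K-tableau for the negation ¬((□(◇(¬q → p) ∨ q) → (◇(¬q → p) ∨ q)) ∨ (¬p → q)):
1. ¬((□(◇(¬q → p) ∨ q) → (◇(¬q → p) ∨ q)) ∨ (¬p → q)), w0
2. ¬(□(◇(¬q → p) ∨ q) → (◇(¬q → p) ∨ q)), w0
3. ¬(¬p → q), w0
4. □(◇(¬q → p) ∨ q), w0
5. ¬(◇(¬q → p) ∨ q), w0
6. ¬p, w0
7. ¬q, w0
8. ¬◇(¬q → p), w0
Complete open branch: countermodel on a K-frame, so not valid in K.
T-tableau for the negation ¬((□(◇(¬q → p) ∨ q) → (◇(¬q → p) ∨ q)) ∨ (¬p → q)):
1. ¬((□(◇(¬q → p) ∨ q) → (◇(¬q → p) ∨ q)) ∨ (¬p → q)), w0
2. ¬(□(◇(¬q → p) ∨ q) → (◇(¬q → p) ∨ q)), w0
3. ¬(¬p → q), w0
4. □(◇(¬q → p) ∨ q), w0
5. ¬(◇(¬q → p) ∨ q), w0
6. ¬p, w0
7. ¬q, w0
8. ¬◇(¬q → p), w0
9. ◇(¬q → p) ∨ q, w0
10. ¬(¬q → p), w0
11. ◇(¬q → p), w0
12. ¬q → p, w1
13. ◇(¬q → p) ∨ q, w1
14. ¬(¬q → p), w1
15. ¬q, w1
16. ¬p, w1
17. p, w1
Accessibility: w0Rw0, w0Rw1, w1Rw1
Branch closes: p and ¬p both at w1.
Every branch closes (one shown): valid in T, hence also in S4, S5 (every theorem of T is a theorem of S4 and S5).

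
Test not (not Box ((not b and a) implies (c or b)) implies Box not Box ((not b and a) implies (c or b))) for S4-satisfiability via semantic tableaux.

Yes, satisfiable

1. not (not Box ((not b and a) implies (c or b)) implies Box not Box ((not b and a) implies (c or b))), u
2. not Box ((not b and a) implies (c or b)), u
3. not Box not Box ((not b and a) implies (c or b)), u
4. not ((not b and a) implies (c or b)), v
5. not b and a, v
6. not (c or b), v
7. not b, v
8. a, v
9. not c, v
10. Box ((not b and a) implies (c or b)), w
11. (not b and a) implies (c or b), w
12. c or b, w
13. b, w
Accessibility: uRu, uRv, uRw, vRv, wRw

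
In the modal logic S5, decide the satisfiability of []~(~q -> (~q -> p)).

Satisfiable

1. []~(~q -> (~q -> p)), 0
2. ~(~q -> (~q -> p)), 0
3. ~q, 0
4. ~(~q -> p), 0
5. ~p, 0
Accessibility: 0R0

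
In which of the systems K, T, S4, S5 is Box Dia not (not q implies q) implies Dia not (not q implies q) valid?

T, S4, S5

K-tableau for the negation not (Box Dia not (not q implies q) implies Dia not (not q implies q)):
1. not (Box Dia not (not q implies q) implies Dia not (not q implies q)), 0
2. Box Dia not (not q implies q), 0
3. not Dia not (not q implies q), 0
Complete open branch: countermodel on a K-frame, so not valid in K.
T-tableau for the negation not (Box Dia not (not q implies q) implies Dia not (not q implies q)):
1. not (Box Dia not (not q implies q) implies Dia not (not q implies q)), 0
2. Box Dia not (not q implies q), 0
3. not Dia not (not q implies q), 0
4. Dia not (not q implies q), 0
5. not q implies q, 0
6. q, 0
7. not (not q implies q), 1
8. not q, 1
9. Dia not (not q implies q), 1
10. not q implies q, 1
11. q, 1
Accessibility: 0R0, 0R1, 1R1
Branch closes: q and not q both at 1.
Every branch closes (one shown): valid in T, hence also in S4, S5 (every theorem of T is a theorem of S4 and S5).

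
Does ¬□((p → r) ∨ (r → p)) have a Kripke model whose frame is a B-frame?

Unsatisfiable

1. ¬□((p → r) ∨ (r → p)), u
2. ¬((p → r) ∨ (r → p)), v   [¬□-rule on 1: fresh world v, uRv]
3. ¬(p → r), v   [¬∨-rule on 2]
4. ¬(r → p), v   [¬∨-rule on 2]
5. p, v   [¬→-rule on 3]
6. ¬r, v   [¬→-rule on 3]
7. r, v   [¬→-rule on 4]
8. ¬p, v   [¬→-rule on 4]
Accessibility: uRu, uRv, vRu, vRv
Branch closes: r and ¬r both at v.
(One branch shown.) All branches close.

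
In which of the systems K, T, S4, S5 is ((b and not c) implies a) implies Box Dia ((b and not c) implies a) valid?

S5

S5-tableau for the negation not (((b and not c) implies a) implies Box Dia ((b and not c) implies a)):
1. not (((b and not c) implies a) implies Box Dia ((b and not c) implies a)), w0
2. (b and not c) implies a, w0
3. not Box Dia ((b and not c) implies a), w0
4. not (b and not c), w0
5. c, w0
6. not Dia ((b and not c) implies a), w1
7. not ((b and not c) implies a), w0
8. b and not c, w0
9. not a, w0
10. b, w0
11. not c, w0
Accessibility: w0Rw0, w0Rw1, w1Rw0, w1Rw1
Branch closes: c and not c both at w0.
Every branch closes (one shown): valid in S5.
S4-tableau for the negation not (((b and not c) implies a) implies Box Dia ((b and not c) implies a)):
1. not (((b and not c) implies a) implies Box Dia ((b and not c) implies a)), w0
2. (b and not c) implies a, w0
3. not Box Dia ((b and not c) implies a), w0
4. a, w0
5. not Dia ((b and not c) implies a), w1
6. not ((b and not c) implies a), w1
7. b and not c, w1
8. not a, w1
9. b, w1
10. not c, w1
Accessibility: w0Rw0, w0Rw1, w1Rw1
Complete open branch: countermodel on an S4-frame, so not valid in S4, nor in K, T (the same frame is also a K-frame and a T-frame).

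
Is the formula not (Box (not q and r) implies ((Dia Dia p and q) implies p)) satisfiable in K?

Satisfiable

1. not (Box (not q and r) implies ((Dia Dia p and q) implies p)), 0
2. Box (not q and r), 0   [neg-implies-rule on 1]
3. not ((Dia Dia p and q) implies p), 0   [neg-implies-rule on 1]
4. Dia Dia p and q, 0   [neg-implies-rule on 3]
5. not p, 0   [neg-implies-rule on 3]
6. Dia Dia p, 0   [and-rule on 4]
7. q, 0   [and-rule on 4]
8. Dia p, 1   [Dia-rule on 6: fresh world 1, 0R1]
9. not q and r, 1   [Box-rule on 2 via 0R1]
10. not q, 1   [and-rule on 9]
11. r, 1   [and-rule on 9]
12. p, 2   [Dia-rule on 8: fresh world 2, 1R2]
Accessibility: 0R1, 1R2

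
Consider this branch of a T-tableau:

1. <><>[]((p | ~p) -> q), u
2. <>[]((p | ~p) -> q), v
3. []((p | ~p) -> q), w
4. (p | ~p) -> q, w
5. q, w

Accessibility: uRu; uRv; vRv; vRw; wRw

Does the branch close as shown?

There is no literal clash: for every atom and world, at most one sign appears.

No, open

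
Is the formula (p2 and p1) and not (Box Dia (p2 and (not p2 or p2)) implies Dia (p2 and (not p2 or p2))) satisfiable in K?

1. (p2 and p1) and not (Box Dia (p2 and (not p2 or p2)) implies Dia (p2 and (not p2 or p2))), 0
2. p2 and p1, 0   [and-rule on 1]
3. not (Box Dia (p2 and (not p2 or p2)) implies Dia (p2 and (not p2 or p2))), 0   [and-rule on 1]
4. p2, 0   [and-rule on 2]
5. p1, 0   [and-rule on 2]
6. Box Dia (p2 and (not p2 or p2)), 0   [neg-implies-rule on 3]
7. not Dia (p2 and (not p2 or p2)), 0   [neg-implies-rule on 3]

Satisfiable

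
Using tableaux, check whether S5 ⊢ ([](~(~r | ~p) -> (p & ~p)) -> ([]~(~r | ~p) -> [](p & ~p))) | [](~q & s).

Valid

Tableau for the negation ~(([](~(~r | ~p) -> (p & ~p)) -> ([]~(~r | ~p) -> [](p & ~p))) | [](~q & s)):
1. ~(([](~(~r | ~p) -> (p & ~p)) -> ([]~(~r | ~p) -> [](p & ~p))) | [](~q & s)), w0
2. ~([](~(~r | ~p) -> (p & ~p)) -> ([]~(~r | ~p) -> [](p & ~p))), w0   [~|-rule on 1]
3. ~[](~q & s), w0   [~|-rule on 1]
4. [](~(~r | ~p) -> (p & ~p)), w0   [~->-rule on 2]
5. ~([]~(~r | ~p) -> [](p & ~p)), w0   [~->-rule on 2]
6. []~(~r | ~p), w0   [~->-rule on 5]
7. ~[](p & ~p), w0   [~->-rule on 5]
8. ~(~r | ~p) -> (p & ~p), w0   [[]-rule on 4 via w0Rw0]
9. ~(~r | ~p), w0   [[]-rule on 6 via w0Rw0]
10. r, w0   [~|-rule on 9]
11. p, w0   [~|-rule on 9]
12. p & ~p, w0   [->-rule on 8 (branches; this branch)]
13. ~p, w0   [&-rule on 12]
Accessibility: w0Rw0
Branch closes: p and ~p both at w0.
Every branch of the negation's tableau closes; the branch above is one of them.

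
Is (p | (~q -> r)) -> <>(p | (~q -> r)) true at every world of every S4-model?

Valid

Tableau for the negation ~((p | (~q -> r)) -> <>(p | (~q -> r))):
1. ~((p | (~q -> r)) -> <>(p | (~q -> r))), u
2. p | (~q -> r), u
3. ~<>(p | (~q -> r)), u
4. ~(p | (~q -> r)), u
5. ~p, u
6. ~(~q -> r), u
7. ~q, u
8. ~r, u
9. ~q -> r, u
10. r, u
Accessibility: uRu
Branch closes: r and ~r both at u.
All branches of the negation close; one closing branch shown above.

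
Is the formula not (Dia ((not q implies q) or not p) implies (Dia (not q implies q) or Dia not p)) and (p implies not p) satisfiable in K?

Unsatisfiable (every branch closes)

1. not (Dia ((not q implies q) or not p) implies (Dia (not q implies q) or Dia not p)) and (p implies not p), u
2. not (Dia ((not q implies q) or not p) implies (Dia (not q implies q) or Dia not p)), u   [and-rule on 1]
3. p implies not p, u   [and-rule on 1]
4. Dia ((not q implies q) or not p), u   [neg-implies-rule on 2]
5. not (Dia (not q implies q) or Dia not p), u   [neg-implies-rule on 2]
6. not Dia (not q implies q), u   [neg-or-rule on 5]
7. not Dia not p, u   [neg-or-rule on 5]
8. not p, u   [implies-rule on 3 (branches; this branch)]
9. (not q implies q) or not p, v   [Dia-rule on 4: fresh world v, uRv]
10. not (not q implies q), v   [neg-Dia-rule on 6 via uRv]
11. not q, v   [neg-implies-rule on 10]
12. p, v   [neg-Dia-rule on 7 via uRv]
13. not q implies q, v   [or-rule on 9 (branches; this branch)]
14. q, v   [implies-rule on 13 (branches; this branch)]
Accessibility: uRv
Branch closes: q and not q both at v.
(One branch shown.) All branches close.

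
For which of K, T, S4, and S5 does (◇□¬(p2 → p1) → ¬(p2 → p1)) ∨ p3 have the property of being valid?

S5

S4-tableau for the negation ¬((◇□¬(p2 → p1) → ¬(p2 → p1)) ∨ p3):
1. ¬((◇□¬(p2 → p1) → ¬(p2 → p1)) ∨ p3), 0
2. ¬(◇□¬(p2 → p1) → ¬(p2 → p1)), 0
3. ¬p3, 0
4. ◇□¬(p2 → p1), 0
5. p2 → p1, 0
6. p1, 0
7. □¬(p2 → p1), 1
8. ¬(p2 → p1), 1
9. p2, 1
10. ¬p1, 1
Accessibility: 0R0, 0R1, 1R1
Complete open branch: countermodel on an S4-frame, so not valid in S4, nor in K, T (the same frame is also a K-frame and a T-frame).
S5-tableau for the negation ¬((◇□¬(p2 → p1) → ¬(p2 → p1)) ∨ p3):
1. ¬((◇□¬(p2 → p1) → ¬(p2 → p1)) ∨ p3), 0
2. ¬(◇□¬(p2 → p1) → ¬(p2 → p1)), 0
3. ¬p3, 0
4. ◇□¬(p2 → p1), 0
5. p2 → p1, 0
6. p1, 0
7. □¬(p2 → p1), 1
8. ¬(p2 → p1), 0
9. p2, 0
10. ¬p1, 0
Accessibility: 0R0, 0R1, 1R0, 1R1
Branch closes: p1 and ¬p1 both at 0.
Every branch closes (one shown): valid in S5.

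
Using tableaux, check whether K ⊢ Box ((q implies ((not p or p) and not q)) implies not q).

Valid in K

Tableau for the negation not Box ((q implies ((not p or p) and not q)) implies not q):
1. not Box ((q implies ((not p or p) and not q)) implies not q), u
2. not ((q implies ((not p or p) and not q)) implies not q), v   [neg-Box-rule on 1: fresh world v, uRv]
3. q implies ((not p or p) and not q), v   [neg-implies-rule on 2]
4. q, v   [neg-implies-rule on 2]
5. (not p or p) and not q, v   [implies-rule on 3 (branches; this branch)]
6. not p or p, v   [and-rule on 5]
7. not q, v   [and-rule on 5]
Accessibility: uRv
Branch closes: q and not q both at v.
Every branch of the negation's tableau closes; the branch above is one of them.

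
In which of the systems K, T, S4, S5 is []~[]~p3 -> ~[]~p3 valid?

T, S4, S5

T-tableau for the negation ~([]~[]~p3 -> ~[]~p3):
1. ~([]~[]~p3 -> ~[]~p3), u
2. []~[]~p3, u
3. []~p3, u
4. ~[]~p3, u
5. ~p3, u
6. p3, v
7. ~[]~p3, v
8. ~p3, v
Accessibility: uRu, uRv, vRv
Branch closes: p3 and ~p3 both at v.
Every branch closes (one shown): valid in T, hence also in S4, S5 (every theorem of T is a theorem of S4 and S5).
K-tableau for the negation ~([]~[]~p3 -> ~[]~p3):
1. ~([]~[]~p3 -> ~[]~p3), u
2. []~[]~p3, u
3. []~p3, u
Complete open branch: countermodel on a K-frame, so not valid in K.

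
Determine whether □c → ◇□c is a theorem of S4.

Tableau for the negation ¬(□c → ◇□c):
1. ¬(□c → ◇□c), 0
2. □c, 0   [¬→-rule on 1]
3. ¬◇□c, 0   [¬→-rule on 1]
4. c, 0   [□-rule on 2 via 0R0]
5. ¬□c, 0   [¬◇-rule on 3 via 0R0]
6. ¬c, 1   [¬□-rule on 5: fresh world 1, 0R1]
7. c, 1   [□-rule on 2 via 0R1]
Accessibility: 0R0, 0R1, 1R1
Branch closes: c and ¬c both at 1.
All branches of the negation close; one closing branch shown above.

Valid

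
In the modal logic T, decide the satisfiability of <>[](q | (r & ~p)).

1. <>[](q | (r & ~p)), w0
2. [](q | (r & ~p)), w1   [<>-rule on 1: fresh world w1, w0Rw1]
3. q | (r & ~p), w1   [[]-rule on 2 via w1Rw1]
4. r & ~p, w1   [|-rule on 3 (branches; this branch)]
5. r, w1   [&-rule on 4]
6. ~p, w1   [&-rule on 4]
Accessibility: w0Rw0, w0Rw1, w1Rw1

Yes, satisfiable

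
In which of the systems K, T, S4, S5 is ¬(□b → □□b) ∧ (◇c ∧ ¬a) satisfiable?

K, T

T-tableau for the formula:
1. ¬(□b → □□b) ∧ (◇c ∧ ¬a), 0
2. ¬(□b → □□b), 0
3. ◇c ∧ ¬a, 0
4. □b, 0
5. ¬□□b, 0
6. ◇c, 0
7. ¬a, 0
8. b, 0
9. ¬□b, 1
10. b, 1
11. c, 2
12. b, 2
13. ¬b, 3
Accessibility: 0R0, 0R1, 0R2, 1R1, 1R3, 2R2, 3R3
Complete open branch: satisfiable in T, hence also in K (this T-model is also a K-model).
S4-tableau for the formula:
1. ¬(□b → □□b) ∧ (◇c ∧ ¬a), 0
2. ¬(□b → □□b), 0
3. ◇c ∧ ¬a, 0
4. □b, 0
5. ¬□□b, 0
6. ◇c, 0
7. ¬a, 0
8. b, 0
9. ¬□b, 1
10. b, 1
11. c, 2
12. b, 2
13. ¬b, 3
14. b, 3
Accessibility: 0R0, 0R1, 0R2, 0R3, 1R1, 1R3, 2R2, 3R3
Branch closes: b and ¬b both at 3.
Every branch closes (one shown): unsatisfiable in S4, hence also in S5 (every S5-frame is an S4-frame).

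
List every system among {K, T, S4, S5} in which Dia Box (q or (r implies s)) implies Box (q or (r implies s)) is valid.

S4-tableau for the negation not (Dia Box (q or (r implies s)) implies Box (q or (r implies s))):
1. not (Dia Box (q or (r implies s)) implies Box (q or (r implies s))), 0
2. Dia Box (q or (r implies s)), 0
3. not Box (q or (r implies s)), 0
4. Box (q or (r implies s)), 1
5. q or (r implies s), 1
6. r implies s, 1
7. s, 1
8. not (q or (r implies s)), 2
9. not q, 2
10. not (r implies s), 2
11. r, 2
12. not s, 2
Accessibility: 0R0, 0R1, 0R2, 1R1, 2R2
Complete open branch: countermodel on an S4-frame, so not valid in S4, nor in K, T (the same frame is also a K-frame and a T-frame).
S5-tableau for the negation not (Dia Box (q or (r implies s)) implies Box (q or (r implies s))):
1. not (Dia Box (q or (r implies s)) implies Box (q or (r implies s))), 0
2. Dia Box (q or (r implies s)), 0
3. not Box (q or (r implies s)), 0
4. Box (q or (r implies s)), 1
5. q or (r implies s), 0
6. q or (r implies s), 1
7. r implies s, 0
8. r implies s, 1
9. s, 0
10. s, 1
11. not (q or (r implies s)), 2
12. not q, 2
13. not (r implies s), 2
14. r, 2
15. not s, 2
16. q or (r implies s), 2
17. r implies s, 2
18. s, 2
Accessibility: 0R0, 0R1, 0R2, 1R0, 1R1, 1R2, 2R0, 2R1, 2R2
Branch closes: s and not s both at 2.
Every branch closes (one shown): valid in S5.

S5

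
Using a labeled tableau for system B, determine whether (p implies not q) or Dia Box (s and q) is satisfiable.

1. (p implies not q) or Dia Box (s and q), u
2. Dia Box (s and q), u
3. Box (s and q), v
4. s and q, u
5. s, u
6. q, u
7. s and q, v
8. s, v
9. q, v
Accessibility: uRu, uRv, vRu, vRv

Yes, satisfiable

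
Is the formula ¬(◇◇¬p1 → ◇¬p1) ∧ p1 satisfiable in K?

1. ¬(◇◇¬p1 → ◇¬p1) ∧ p1, u
2. ¬(◇◇¬p1 → ◇¬p1), u
3. p1, u
4. ◇◇¬p1, u
5. ¬◇¬p1, u
6. ◇¬p1, v
7. p1, v
8. ¬p1, w
Accessibility: uRv, vRw

Satisfiable (open branch found)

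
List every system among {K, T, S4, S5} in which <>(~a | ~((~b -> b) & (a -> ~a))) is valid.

K-tableau for the negation ~<>(~a | ~((~b -> b) & (a -> ~a))):
1. ~<>(~a | ~((~b -> b) & (a -> ~a))), u
Complete open branch: countermodel on a K-frame, so not valid in K.
T-tableau for the negation ~<>(~a | ~((~b -> b) & (a -> ~a))):
1. ~<>(~a | ~((~b -> b) & (a -> ~a))), u
2. ~(~a | ~((~b -> b) & (a -> ~a))), u
3. a, u
4. (~b -> b) & (a -> ~a), u
5. ~b -> b, u
6. a -> ~a, u
7. b, u
8. ~a, u
Accessibility: uRu
Branch closes: a and ~a both at u.
Every branch closes (one shown): valid in T, hence also in S4, S5 (every theorem of T is a theorem of S4 and S5).

T, S4, S5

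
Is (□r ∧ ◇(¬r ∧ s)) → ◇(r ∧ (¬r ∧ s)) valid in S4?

Valid

Tableau for the negation ¬((□r ∧ ◇(¬r ∧ s)) → ◇(r ∧ (¬r ∧ s))):
1. ¬((□r ∧ ◇(¬r ∧ s)) → ◇(r ∧ (¬r ∧ s))), w0
2. □r ∧ ◇(¬r ∧ s), w0   [¬→-rule on 1]
3. ¬◇(r ∧ (¬r ∧ s)), w0   [¬→-rule on 1]
4. □r, w0   [∧-rule on 2]
5. ◇(¬r ∧ s), w0   [∧-rule on 2]
6. ¬(r ∧ (¬r ∧ s)), w0   [¬◇-rule on 3 via w0Rw0]
7. r, w0   [□-rule on 4 via w0Rw0]
8. ¬(¬r ∧ s), w0   [¬∧-rule on 6 (branches; this branch)]
9. ¬s, w0   [¬∧-rule on 8 (branches; this branch)]
10. ¬r ∧ s, w1   [◇-rule on 5: fresh world w1, w0Rw1]
11. ¬r, w1   [∧-rule on 10]
12. s, w1   [∧-rule on 10]
13. ¬(r ∧ (¬r ∧ s)), w1   [¬◇-rule on 3 via w0Rw1]
14. r, w1   [□-rule on 4 via w0Rw1]
Accessibility: w0Rw0, w0Rw1, w1Rw1
Branch closes: r and ¬r both at w1.
Every branch of the negation's tableau closes; the branch above is one of them.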